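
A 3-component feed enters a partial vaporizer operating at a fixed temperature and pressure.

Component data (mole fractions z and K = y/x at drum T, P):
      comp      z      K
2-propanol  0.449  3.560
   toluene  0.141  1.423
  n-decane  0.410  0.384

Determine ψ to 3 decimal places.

ψ = 0.716

Newton–Raphson from ψ = 0.5:
  ψ = 0.500: g = 0.1884, g' = -0.908 → ψ = 0.707
  ψ = 0.707: g = 0.0072, g' = -0.876 → ψ = 0.716
Converged at ψ = 0.716.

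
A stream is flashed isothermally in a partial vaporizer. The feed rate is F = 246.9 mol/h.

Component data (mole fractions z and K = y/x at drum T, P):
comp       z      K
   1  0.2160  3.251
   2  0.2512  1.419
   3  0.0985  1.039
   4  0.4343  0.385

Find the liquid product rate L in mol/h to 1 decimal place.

L = 149.9 mol/h

Rachford–Rice: g(ψ) = Σ zᵢ(Kᵢ−1)/(1+ψ(Kᵢ−1)) = 0.
g(0) = ΣzᵢKᵢ − 1 = 0.3282 and g(1) = 1 − Σzᵢ/Kᵢ = -0.4663, so a root lies in (0, 1).
Iterate (Newton) starting at ψ = 0.5:
  ψ = 0.5000: g = -0.06615, g' = -0.6151 → ψ = 0.3924
  ψ = 0.3924: g = 0.00026, g' = -0.6266 → ψ = 0.3929
Converged at ψ = 0.3929.
Then V = ψ·F = 0.3929·246.9 = 97.0 mol/h and L = F − V = 149.9 mol/h.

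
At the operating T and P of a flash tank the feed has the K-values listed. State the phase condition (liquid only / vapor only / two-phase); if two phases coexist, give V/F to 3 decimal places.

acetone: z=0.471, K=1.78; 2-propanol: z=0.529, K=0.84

ΣzᵢKᵢ = 1.283; Σzᵢ/Kᵢ = 0.894.
Since Σzᵢ/Kᵢ < 1 the mixture is above its dew point — single vapor phase.

vapor only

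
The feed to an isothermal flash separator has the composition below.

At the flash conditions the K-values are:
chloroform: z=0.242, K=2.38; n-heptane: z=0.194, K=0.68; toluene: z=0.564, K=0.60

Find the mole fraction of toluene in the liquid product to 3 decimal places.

Iterate (Newton) starting at ψ = 0.64:
  ψ = 0.640: g = -0.2040, g' = -0.324 → ψ = 0.011
  ψ = 0.011: g = 0.0399, g' = -0.558 → ψ = 0.083
  ψ = 0.083: g = 0.0026, g' = -0.489 → ψ = 0.088
Converged at ψ = 0.088.
Compositions from xᵢ = zᵢ/(1+ψ(Kᵢ−1)), yᵢ = Kᵢxᵢ:
  chloroform: x = 0.216, y = 0.513
  n-heptane: x = 0.200, y = 0.136
  toluene: x = 0.585, y = 0.351

x_toluene = 0.585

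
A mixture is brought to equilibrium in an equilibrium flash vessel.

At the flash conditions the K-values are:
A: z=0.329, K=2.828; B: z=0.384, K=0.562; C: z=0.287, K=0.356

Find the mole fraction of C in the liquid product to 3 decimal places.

x_C = 0.343

Material balance + equilibrium reduce to Σ zᵢ(Kᵢ−1)/(1+ψ(Kᵢ−1)) = 0.
Feasibility: ΣzᵢKᵢ = 1.248, Σzᵢ/Kᵢ = 1.606 — both > 1, two phases present.
Newton iteration, ψ⁰ = 0.62:
  ψ = 0.620: g = -0.2567, g' = -0.710 → ψ = 0.259
  ψ = 0.259: g = -0.0031, g' = -0.772 → ψ = 0.255
Converged at ψ = 0.255.
Compositions from xᵢ = zᵢ/(1+ψ(Kᵢ−1)), yᵢ = Kᵢxᵢ:
  A: x = 0.225, y = 0.635
  B: x = 0.432, y = 0.243
  C: x = 0.343, y = 0.122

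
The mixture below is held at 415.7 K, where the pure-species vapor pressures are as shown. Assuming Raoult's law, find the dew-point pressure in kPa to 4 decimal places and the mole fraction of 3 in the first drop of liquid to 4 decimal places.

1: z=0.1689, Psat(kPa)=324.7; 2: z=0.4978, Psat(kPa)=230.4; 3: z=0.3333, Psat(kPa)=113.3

At the dew point ψ → 1, so Σzᵢ/Kᵢ = 1 with Kᵢ = Pᵢˢᵃᵗ/P ⇒ 1/P = Σzᵢ/Pᵢˢᵃᵗ.
1/P = 0.1689/324.7 + 0.4978/230.4 + 0.3333/113.3 = 0.0056225 ⇒ P = 177.8565 kPa
xᵢ = zᵢP/Pᵢˢᵃᵗ ⇒ x_3 = 0.3333·177.8565/113.3 = 0.5232

Pdew = 177.8565 kPa, x_3 = 0.5232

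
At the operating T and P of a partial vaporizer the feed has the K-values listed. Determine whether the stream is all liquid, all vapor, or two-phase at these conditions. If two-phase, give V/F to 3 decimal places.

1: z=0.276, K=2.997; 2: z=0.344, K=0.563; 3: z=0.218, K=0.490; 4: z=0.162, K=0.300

ΣzᵢKᵢ = 1.176; Σzᵢ/Kᵢ = 1.688.
Both exceed 1, so a two-phase solution exists.
Material balance + equilibrium reduce to Σ zᵢ(Kᵢ−1)/(1+ψ(Kᵢ−1)) = 0.
Iterate (Newton) starting at ψ = 0.37:
  ψ = 0.370: g = -0.1524, g' = -0.688 → ψ = 0.149
  ψ = 0.149: g = 0.0175, g' = -0.895 → ψ = 0.168
Converged at ψ = 0.168.

two-phase, V/F = 0.168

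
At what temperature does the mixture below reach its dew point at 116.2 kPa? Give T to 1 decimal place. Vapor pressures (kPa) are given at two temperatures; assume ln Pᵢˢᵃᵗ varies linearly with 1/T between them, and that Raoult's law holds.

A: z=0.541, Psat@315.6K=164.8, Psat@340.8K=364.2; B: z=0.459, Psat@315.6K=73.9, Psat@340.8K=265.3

T = 317.7 K

Dew-point temperature: Σzᵢ·P/Pᵢˢᵃᵗ(T) = 1. Interpolate ln Pᵢˢᵃᵗ = aᵢ + bᵢ/T.
  T = 315.6 K: ΣzᵢP/Pᵢˢᵃᵗ = 1.1032
  T = 340.8 K: ΣzᵢP/Pᵢˢᵃᵗ = 0.3736
  T = 328.2 K: ΣzᵢP/Pᵢˢᵃᵗ = 0.6244
  T = 321.9 K: ΣzᵢP/Pᵢˢᵃᵗ = 0.8238
  T = 318.8 K: ΣzᵢP/Pᵢˢᵃᵗ = 0.9493
  T = 317.2 K: ΣzᵢP/Pᵢˢᵃᵗ = 1.0228
Interpolating between 317.2 K and 318.8 K gives T ≈ 317.7 K.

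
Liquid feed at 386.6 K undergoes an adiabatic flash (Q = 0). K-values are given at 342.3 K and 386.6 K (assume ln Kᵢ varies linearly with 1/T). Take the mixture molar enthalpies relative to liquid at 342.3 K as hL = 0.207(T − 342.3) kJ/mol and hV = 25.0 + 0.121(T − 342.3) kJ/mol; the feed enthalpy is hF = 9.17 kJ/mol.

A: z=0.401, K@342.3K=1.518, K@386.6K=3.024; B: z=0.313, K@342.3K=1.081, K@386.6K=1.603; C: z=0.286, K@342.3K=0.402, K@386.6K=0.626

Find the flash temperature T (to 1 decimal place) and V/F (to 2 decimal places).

T = 343.7 K, V/F = 0.36

Adiabatic flash: solve Rachford–Rice at each trial T, then check hF = ψ·hV(T) + (1−ψ)·hL(T).
  T = 342.3 K: K = (1.518, 1.081, 0.402), RR gives ψ = 0.283, H_out = 7.083 kJ/mol
  T = 386.6 K: K = (3.024, 1.603, 0.626), RR gives ψ = 1.000, H_out = 30.360 kJ/mol
  T = 364.5 K: K = (2.190, 1.333, 0.509), RR gives ψ = 1.000, H_out = 27.686 kJ/mol
  T = 353.4 K: K = (1.834, 1.204, 0.454), RR gives ψ = 0.740, H_out = 20.103 kJ/mol
  T = 347.9 K: K = (1.672, 1.143, 0.428), RR gives ψ = 0.548, H_out = 14.594 kJ/mol
  T = 345.1 K: K = (1.594, 1.112, 0.415), RR gives ψ = 0.428, H_out = 11.170 kJ/mol
  T = 343.7 K: K = (1.556, 1.096, 0.408), RR gives ψ = 0.359, H_out = 9.226 kJ/mol
Linear interpolation between T = 342.3 (H_out = 7.083) and T = 343.7 (H_out = 9.226) on hF = 9.17 gives T ≈ 343.7 K, at which ψ = 0.36.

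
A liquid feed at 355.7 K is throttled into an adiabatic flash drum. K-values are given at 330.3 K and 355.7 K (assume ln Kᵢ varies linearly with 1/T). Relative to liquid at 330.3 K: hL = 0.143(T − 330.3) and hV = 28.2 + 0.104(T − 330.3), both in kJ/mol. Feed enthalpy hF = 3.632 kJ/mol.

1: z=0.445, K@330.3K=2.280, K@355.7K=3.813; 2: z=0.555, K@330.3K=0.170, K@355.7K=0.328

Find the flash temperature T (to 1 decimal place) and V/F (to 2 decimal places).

Adiabatic flash: solve Rachford–Rice at each trial T, then check hF = ψ·hV(T) + (1−ψ)·hL(T).
  T = 330.3 K: K = (2.280, 0.170), RR gives ψ = 0.103, H_out = 2.892 kJ/mol
  T = 355.7 K: K = (3.813, 0.328), RR gives ψ = 0.465, H_out = 16.282 kJ/mol
  T = 343.0 K: K = (2.977, 0.239), RR gives ψ = 0.304, H_out = 10.239 kJ/mol
  T = 336.6 K: K = (2.609, 0.202), RR gives ψ = 0.213, H_out = 6.846 kJ/mol
  T = 333.5 K: K = (2.443, 0.186), RR gives ψ = 0.162, H_out = 5.003 kJ/mol
  T = 331.9 K: K = (2.361, 0.178), RR gives ψ = 0.133, H_out = 3.978 kJ/mol
Linear interpolation between T = 330.3 (H_out = 2.892) and T = 331.9 (H_out = 3.978) on hF = 3.632 gives T ≈ 331.4 K, at which ψ = 0.12.

T = 331.4 K, V/F = 0.12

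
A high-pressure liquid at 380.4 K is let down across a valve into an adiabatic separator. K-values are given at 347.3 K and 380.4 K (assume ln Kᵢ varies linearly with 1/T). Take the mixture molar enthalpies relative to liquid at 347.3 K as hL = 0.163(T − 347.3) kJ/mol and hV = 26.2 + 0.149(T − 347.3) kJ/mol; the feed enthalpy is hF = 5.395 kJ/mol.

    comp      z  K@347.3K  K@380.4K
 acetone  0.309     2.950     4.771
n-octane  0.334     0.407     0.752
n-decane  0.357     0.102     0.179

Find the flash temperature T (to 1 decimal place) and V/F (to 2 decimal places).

Adiabatic flash: solve Rachford–Rice at each trial T, then check hF = ψ·hV(T) + (1−ψ)·hL(T).
  T = 347.3 K: K = (2.950, 0.407, 0.102), RR gives ψ = 0.057, H_out = 1.482 kJ/mol
  T = 380.4 K: K = (4.771, 0.752, 0.179), RR gives ψ = 0.350, H_out = 14.409 kJ/mol
  T = 363.9 K: K = (3.796, 0.562, 0.137), RR gives ψ = 0.215, H_out = 8.281 kJ/mol
  T = 355.6 K: K = (3.356, 0.480, 0.119), RR gives ψ = 0.141, H_out = 5.025 kJ/mol
  T = 359.8 K: K = (3.574, 0.520, 0.128), RR gives ψ = 0.179, H_out = 6.698 kJ/mol
  T = 357.7 K: K = (3.464, 0.500, 0.123), RR gives ψ = 0.160, H_out = 5.869 kJ/mol
Linear interpolation between T = 355.6 (H_out = 5.025) and T = 357.7 (H_out = 5.869) on hF = 5.395 gives T ≈ 356.5 K, at which ψ = 0.15.

T = 356.5 K, V/F = 0.15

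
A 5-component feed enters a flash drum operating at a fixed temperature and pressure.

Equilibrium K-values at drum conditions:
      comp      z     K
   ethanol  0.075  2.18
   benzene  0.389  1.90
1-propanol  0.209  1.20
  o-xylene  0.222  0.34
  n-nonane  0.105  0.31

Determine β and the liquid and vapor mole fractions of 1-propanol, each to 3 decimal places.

β = 0.511, x_1-propanol = 0.190, y_1-propanol = 0.228

Iterate (Newton) starting at β = 0.52:
  β = 0.520: g = -0.0049, g' = -0.539 → β = 0.511
Converged at β = 0.511.
Compositions from xᵢ = zᵢ/(1+β(Kᵢ−1)), yᵢ = Kᵢxᵢ:
  ethanol: x = 0.047, y = 0.102
  benzene: x = 0.266, y = 0.506
  1-propanol: x = 0.190, y = 0.228
  o-xylene: x = 0.335, y = 0.114
  n-nonane: x = 0.162, y = 0.050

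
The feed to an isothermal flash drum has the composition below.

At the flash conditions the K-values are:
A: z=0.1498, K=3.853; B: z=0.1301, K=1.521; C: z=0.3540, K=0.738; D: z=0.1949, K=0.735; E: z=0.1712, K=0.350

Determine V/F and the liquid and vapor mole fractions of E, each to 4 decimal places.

Material balance + equilibrium reduce to Σ zᵢ(Kᵢ−1)/(1+V/F(Kᵢ−1)) = 0.
g(0) = ΣzᵢKᵢ − 1 = 0.2395 and g(1) = 1 − Σzᵢ/Kᵢ = -0.3584, so a root lies in (0, 1).
Newton iteration, V/F⁰ = 0.59:
  V/F = 0.5900: g = -0.14031, g' = -0.4336 → V/F = 0.2664
  V/F = 0.2664: g = 0.01250, g' = -0.5706 → V/F = 0.2883
  V/F = 0.2883: g = 0.00025, g' = -0.5478 → V/F = 0.2887
Converged at V/F = 0.2887.
Compositions from xᵢ = zᵢ/(1+V/F(Kᵢ−1)), yᵢ = Kᵢxᵢ:
  A: x = 0.0821, y = 0.3165
  B: x = 0.1131, y = 0.1720
  C: x = 0.3830, y = 0.2826
  D: x = 0.2110, y = 0.1551
  E: x = 0.2108, y = 0.0738

V/F = 0.2887, x_E = 0.2108, y_E = 0.0738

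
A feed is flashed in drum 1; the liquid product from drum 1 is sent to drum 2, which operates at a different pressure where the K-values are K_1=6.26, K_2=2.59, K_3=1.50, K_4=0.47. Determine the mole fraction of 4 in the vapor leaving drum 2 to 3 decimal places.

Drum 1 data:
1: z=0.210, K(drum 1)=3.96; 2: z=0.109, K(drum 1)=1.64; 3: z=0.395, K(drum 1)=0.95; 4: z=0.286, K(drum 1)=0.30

Drum 1:
Newton–Raphson from ψ₁ = 0.5:
  ψ₁ = 0.500: g = -0.0248, g' = -0.658 → ψ₁ = 0.462
Converged at ψ₁ = 0.462.
Drum-1 compositions:
  1: x = 0.089, y = 0.351
  2: x = 0.084, y = 0.138
  3: x = 0.404, y = 0.384
  4: x = 0.423, y = 0.127
Drum-2 feed = drum-1 liquid: z₂ = (0.0887, 0.0841, 0.4043, 0.4229).
Drum 2:
Rachford–Rice: g(ψ₂) = Σ zᵢ(Kᵢ−1)/(1+ψ₂(Kᵢ−1)) = 0.
Feasibility: ΣzᵢKᵢ = 1.578, Σzᵢ/Kᵢ = 1.216 — both > 1, two phases present.
Newton iteration, ψ₂⁰ = 0.5:
  ψ₂ = 0.500: g = 0.0598, g' = -0.537 → ψ₂ = 0.611
  ψ₂ = 0.611: g = 0.0017, g' = -0.512 → ψ₂ = 0.615
Converged at ψ₂ = 0.615.
  1: x = 0.021, y = 0.131
  2: x = 0.043, y = 0.110
  3: x = 0.309, y = 0.464
  4: x = 0.627, y = 0.295

y_4 (drum 2) = 0.295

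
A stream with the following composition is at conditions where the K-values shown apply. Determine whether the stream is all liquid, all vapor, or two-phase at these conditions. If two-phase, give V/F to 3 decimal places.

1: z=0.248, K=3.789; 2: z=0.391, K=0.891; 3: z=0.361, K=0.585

two-phase, V/F = 0.636

ΣzᵢKᵢ = 1.499; Σzᵢ/Kᵢ = 1.121.
Both exceed 1, so a two-phase solution exists.
Material balance + equilibrium reduce to Σ zᵢ(Kᵢ−1)/(1+ψ(Kᵢ−1)) = 0.
Newton iteration, ψ⁰ = 0.5:
  ψ = 0.500: g = 0.0547, g' = -0.441 → ψ = 0.624
  ψ = 0.624: g = 0.0044, g' = -0.375 → ψ = 0.636
Converged at ψ = 0.636.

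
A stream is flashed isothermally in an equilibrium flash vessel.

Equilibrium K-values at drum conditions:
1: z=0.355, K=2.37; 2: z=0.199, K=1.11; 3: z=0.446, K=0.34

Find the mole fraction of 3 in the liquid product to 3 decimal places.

x_3 = 0.555

Let ψ = V/F and solve Σ zᵢ(Kᵢ−1)/(1+ψ(Kᵢ−1)) = 0.
Check two-phase: ΣzᵢKᵢ = 1.214 > 1 and Σzᵢ/Kᵢ = 1.641 > 1, so g(0) = 0.214 > 0 and g(1) = -0.641 < 0.
Iterate (Newton) starting at ψ = 0.36:
  ψ = 0.360: g = -0.0393, g' = -0.635 → ψ = 0.298
Converged at ψ = 0.298.
Compositions from xᵢ = zᵢ/(1+ψ(Kᵢ−1)), yᵢ = Kᵢxᵢ:
  1: x = 0.252, y = 0.597
  2: x = 0.193, y = 0.214
  3: x = 0.555, y = 0.189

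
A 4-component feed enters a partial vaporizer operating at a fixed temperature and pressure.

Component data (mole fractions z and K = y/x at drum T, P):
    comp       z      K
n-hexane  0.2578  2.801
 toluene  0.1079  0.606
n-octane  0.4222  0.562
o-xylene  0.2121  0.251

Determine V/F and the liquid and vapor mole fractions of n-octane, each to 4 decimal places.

Material balance + equilibrium reduce to Σ zᵢ(Kᵢ−1)/(1+V/F(Kᵢ−1)) = 0.
g(0) = ΣzᵢKᵢ − 1 = 0.0780 and g(1) = 1 − Σzᵢ/Kᵢ = -0.8664, so a root lies in (0, 1).
Newton–Raphson from V/F = 0.5:
  V/F = 0.5000: g = -0.29939, g' = -0.6944 → V/F = 0.0688
  V/F = 0.0688: g = 0.01121, g' = -0.8980 → V/F = 0.0813
  V/F = 0.0813: g = 0.00014, g' = -0.8761 → V/F = 0.0815
Converged at V/F = 0.0815.
Compositions from xᵢ = zᵢ/(1+V/F(Kᵢ−1)), yᵢ = Kᵢxᵢ:
  n-hexane: x = 0.2248, y = 0.6297
  toluene: x = 0.1115, y = 0.0676
  n-octane: x = 0.4378, y = 0.2461
  o-xylene: x = 0.2259, y = 0.0567

V/F = 0.0815, x_n-octane = 0.4378, y_n-octane = 0.2461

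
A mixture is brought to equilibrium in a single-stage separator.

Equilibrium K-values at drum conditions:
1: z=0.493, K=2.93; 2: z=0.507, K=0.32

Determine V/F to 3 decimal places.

V/F = 0.462

Iterate (Newton) starting at V/F = 0.5:
  V/F = 0.500: g = -0.0381, g' = -1.014 → V/F = 0.462
Converged at V/F = 0.462.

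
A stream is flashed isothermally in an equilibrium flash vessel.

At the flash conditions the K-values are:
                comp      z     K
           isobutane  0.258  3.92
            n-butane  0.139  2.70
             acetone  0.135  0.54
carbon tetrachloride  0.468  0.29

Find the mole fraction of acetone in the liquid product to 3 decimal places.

x_acetone = 0.161

Let ψ = V/F and solve Σ zᵢ(Kᵢ−1)/(1+ψ(Kᵢ−1)) = 0.
Check two-phase: ΣzᵢKᵢ = 1.595 > 1 and Σzᵢ/Kᵢ = 1.981 > 1, so g(0) = 0.595 > 0 and g(1) = -0.981 < 0.
Newton–Raphson from ψ = 0.5:
  ψ = 0.500: g = -0.1618, g' = -1.096 → ψ = 0.352
  ψ = 0.352: g = 0.0018, g' = -1.152 → ψ = 0.354
Converged at ψ = 0.354.
Compositions from xᵢ = zᵢ/(1+ψ(Kᵢ−1)), yᵢ = Kᵢxᵢ:
  isobutane: x = 0.127, y = 0.497
  n-butane: x = 0.087, y = 0.234
  acetone: x = 0.161, y = 0.087
  carbon tetrachloride: x = 0.625, y = 0.181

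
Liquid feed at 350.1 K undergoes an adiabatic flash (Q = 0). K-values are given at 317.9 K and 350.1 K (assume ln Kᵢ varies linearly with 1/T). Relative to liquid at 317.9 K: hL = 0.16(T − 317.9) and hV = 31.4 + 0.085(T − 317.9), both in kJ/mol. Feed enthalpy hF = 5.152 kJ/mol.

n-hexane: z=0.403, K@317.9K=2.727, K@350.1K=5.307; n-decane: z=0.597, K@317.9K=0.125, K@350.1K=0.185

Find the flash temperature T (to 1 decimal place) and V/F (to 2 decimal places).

T = 320.8 K, V/F = 0.15

Adiabatic flash: solve Rachford–Rice at each trial T, then check hF = ψ·hV(T) + (1−ψ)·hL(T).
  T = 317.9 K: K = (2.727, 0.125), RR gives ψ = 0.115, H_out = 3.607 kJ/mol
  T = 350.1 K: K = (5.307, 0.185), RR gives ψ = 0.356, H_out = 15.467 kJ/mol
  T = 334.0 K: K = (3.866, 0.154), RR gives ψ = 0.268, H_out = 10.660 kJ/mol
  T = 325.9 K: K = (3.257, 0.139), RR gives ψ = 0.203, H_out = 7.547 kJ/mol
  T = 321.9 K: K = (2.984, 0.132), RR gives ψ = 0.163, H_out = 5.716 kJ/mol
  T = 319.9 K: K = (2.853, 0.128), RR gives ψ = 0.140, H_out = 4.702 kJ/mol
Linear interpolation between T = 319.9 (H_out = 4.702) and T = 321.9 (H_out = 5.716) on hF = 5.152 gives T ≈ 320.8 K, at which ψ = 0.15.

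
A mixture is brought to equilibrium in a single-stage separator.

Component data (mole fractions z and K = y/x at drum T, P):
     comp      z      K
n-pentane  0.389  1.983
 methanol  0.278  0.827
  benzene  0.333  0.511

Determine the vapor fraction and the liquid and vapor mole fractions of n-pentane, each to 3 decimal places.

ψ = 0.463, x_n-pentane = 0.267, y_n-pentane = 0.530

Material balance + equilibrium reduce to Σ zᵢ(Kᵢ−1)/(1+ψ(Kᵢ−1)) = 0.
g(0) = ΣzᵢKᵢ − 1 = 0.171 and g(1) = 1 − Σzᵢ/Kᵢ = -0.184, so a root lies in (0, 1).
Newton iteration, ψ⁰ = 0.46:
  ψ = 0.460: g = 0.0010, g' = -0.321 → ψ = 0.463
Converged at ψ = 0.463.
Compositions from xᵢ = zᵢ/(1+ψ(Kᵢ−1)), yᵢ = Kᵢxᵢ:
  n-pentane: x = 0.267, y = 0.530
  methanol: x = 0.302, y = 0.250
  benzene: x = 0.430, y = 0.220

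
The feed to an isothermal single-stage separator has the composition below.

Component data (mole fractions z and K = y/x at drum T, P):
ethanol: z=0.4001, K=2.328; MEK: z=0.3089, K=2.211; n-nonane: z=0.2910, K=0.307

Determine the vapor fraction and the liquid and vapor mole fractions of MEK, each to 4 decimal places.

ψ = 0.7950, x_MEK = 0.1574, y_MEK = 0.3480

Newton–Raphson from ψ = 0.5:
  ψ = 0.5000: g = 0.24372, g' = -0.7578 → ψ = 0.8216
  ψ = 0.8216: g = -0.02670, g' = -1.0288 → ψ = 0.7957
  ψ = 0.7957: g = -0.00067, g' = -0.9787 → ψ = 0.7950
Converged at ψ = 0.7950.
Compositions from xᵢ = zᵢ/(1+ψ(Kᵢ−1)), yᵢ = Kᵢxᵢ:
  ethanol: x = 0.1946, y = 0.4531
  MEK: x = 0.1574, y = 0.3480
  n-nonane: x = 0.6480, y = 0.1989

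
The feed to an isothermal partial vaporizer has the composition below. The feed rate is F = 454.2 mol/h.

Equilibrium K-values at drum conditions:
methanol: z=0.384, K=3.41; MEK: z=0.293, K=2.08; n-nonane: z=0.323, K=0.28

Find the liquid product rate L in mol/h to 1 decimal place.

Rachford–Rice: g(ψ) = Σ zᵢ(Kᵢ−1)/(1+ψ(Kᵢ−1)) = 0.
g(0) = ΣzᵢKᵢ − 1 = 1.009 and g(1) = 1 − Σzᵢ/Kᵢ = -0.407, so a root lies in (0, 1).
Newton–Raphson from ψ = 0.31:
  ψ = 0.310: g = 0.4674, g' = -1.200 → ψ = 0.699
  ψ = 0.699: g = 0.0563, g' = -1.100 → ψ = 0.751
  ψ = 0.751: g = -0.0019, g' = -1.180 → ψ = 0.749
Converged at ψ = 0.749.
Then V = ψ·F = 0.7491·454.2 = 340.2 mol/h and L = F − V = 114.0 mol/h.

L = 114.0 mol/h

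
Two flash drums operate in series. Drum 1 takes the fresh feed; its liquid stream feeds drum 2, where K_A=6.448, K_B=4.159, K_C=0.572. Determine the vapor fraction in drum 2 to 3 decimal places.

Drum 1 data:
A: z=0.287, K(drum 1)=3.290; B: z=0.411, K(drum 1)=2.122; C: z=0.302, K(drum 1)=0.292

Drum 1:
Let ψ₁ = V/F and solve Σ zᵢ(Kᵢ−1)/(1+ψ₁(Kᵢ−1)) = 0.
g(0) = ΣzᵢKᵢ − 1 = 0.905 and g(1) = 1 − Σzᵢ/Kᵢ = -0.315, so a root lies in (0, 1).
Iterate (Newton) starting at ψ₁ = 0.5:
  ψ₁ = 0.500: g = 0.2708, g' = -0.902 → ψ₁ = 0.800
  ψ₁ = 0.800: g = -0.0182, g' = -1.137 → ψ₁ = 0.784
Converged at ψ₁ = 0.784.
Drum-1 compositions:
  A: x = 0.103, y = 0.338
  B: x = 0.219, y = 0.464
  C: x = 0.679, y = 0.198
Drum-2 feed = drum-1 liquid: z₂ = (0.1027, 0.2187, 0.6786).
Drum 2:
Newton iteration, ψ₂⁰ = 0.5:
  ψ₂ = 0.500: g = 0.0485, g' = -0.749 → ψ₂ = 0.565
  ψ₂ = 0.565: g = 0.0023, g' = -0.681 → ψ₂ = 0.568
Converged at ψ₂ = 0.568.
  A: x = 0.025, y = 0.162
  B: x = 0.078, y = 0.325
  C: x = 0.897, y = 0.513

V/F (drum 2) = 0.568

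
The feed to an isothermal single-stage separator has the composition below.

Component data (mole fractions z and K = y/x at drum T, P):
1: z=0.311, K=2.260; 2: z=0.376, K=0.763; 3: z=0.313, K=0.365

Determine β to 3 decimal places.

Material balance + equilibrium reduce to Σ zᵢ(Kᵢ−1)/(1+β(Kᵢ−1)) = 0.
Feasibility: ΣzᵢKᵢ = 1.104, Σzᵢ/Kᵢ = 1.488 — both > 1, two phases present.
Newton iteration, β⁰ = 0.5:
  β = 0.500: g = -0.1519, g' = -0.484 → β = 0.186
  β = 0.186: g = -0.0012, g' = -0.509 → β = 0.184
Converged at β = 0.184.

β = 0.184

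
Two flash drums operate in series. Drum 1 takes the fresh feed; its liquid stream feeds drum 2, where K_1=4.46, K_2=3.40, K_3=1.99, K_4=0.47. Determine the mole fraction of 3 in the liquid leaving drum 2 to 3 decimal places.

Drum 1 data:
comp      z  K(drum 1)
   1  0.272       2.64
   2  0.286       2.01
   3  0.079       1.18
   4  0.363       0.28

Drum 1:
Iterate (Newton) starting at ψ₁ = 0.5:
  ψ₁ = 0.500: g = 0.0417, g' = -0.811 → ψ₁ = 0.551
Converged at ψ₁ = 0.551.
Drum-1 compositions:
  1: x = 0.143, y = 0.377
  2: x = 0.184, y = 0.369
  3: x = 0.072, y = 0.085
  4: x = 0.601, y = 0.168
Drum-2 feed = drum-1 liquid: z₂ = (0.1429, 0.1838, 0.0719, 0.6014).
Drum 2:
Let ψ₂ = V/F and solve Σ zᵢ(Kᵢ−1)/(1+ψ₂(Kᵢ−1)) = 0.
Feasibility: ΣzᵢKᵢ = 1.688, Σzᵢ/Kᵢ = 1.402 — both > 1, two phases present.
Newton–Raphson from ψ₂ = 0.65:
  ψ₂ = 0.650: g = -0.1184, g' = -0.743 → ψ₂ = 0.491
  ψ₂ = 0.491: g = 0.0031, g' = -0.799 → ψ₂ = 0.494
Converged at ψ₂ = 0.494.
  1: x = 0.053, y = 0.235
  2: x = 0.084, y = 0.286
  3: x = 0.048, y = 0.096
  4: x = 0.815, y = 0.383

x_3 (drum 2) = 0.048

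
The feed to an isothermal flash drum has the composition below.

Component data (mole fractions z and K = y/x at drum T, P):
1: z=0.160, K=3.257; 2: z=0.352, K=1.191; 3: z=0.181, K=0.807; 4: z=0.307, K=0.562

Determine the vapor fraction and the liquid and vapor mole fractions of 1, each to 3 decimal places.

Iterate (Newton) starting at ψ = 0.34:
  ψ = 0.340: g = 0.0721, g' = -0.361 → ψ = 0.540
  ψ = 0.540: g = 0.0087, g' = -0.286 → ψ = 0.570
Converged at ψ = 0.570.
Compositions from xᵢ = zᵢ/(1+ψ(Kᵢ−1)), yᵢ = Kᵢxᵢ:
  1: x = 0.070, y = 0.228
  2: x = 0.317, y = 0.378
  3: x = 0.203, y = 0.164
  4: x = 0.409, y = 0.230

ψ = 0.570, x_1 = 0.070, y_1 = 0.228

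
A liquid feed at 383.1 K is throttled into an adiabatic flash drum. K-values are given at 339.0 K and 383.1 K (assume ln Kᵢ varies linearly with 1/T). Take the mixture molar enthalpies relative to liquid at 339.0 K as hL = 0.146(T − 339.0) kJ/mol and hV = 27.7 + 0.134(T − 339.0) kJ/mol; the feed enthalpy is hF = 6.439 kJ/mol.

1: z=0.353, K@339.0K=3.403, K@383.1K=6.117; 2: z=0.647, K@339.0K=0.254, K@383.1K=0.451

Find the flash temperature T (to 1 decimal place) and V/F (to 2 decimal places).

T = 341.2 K, V/F = 0.22

Adiabatic flash: solve Rachford–Rice at each trial T, then check hF = ψ·hV(T) + (1−ψ)·hL(T).
  T = 339.0 K: K = (3.403, 0.254), RR gives ψ = 0.204, H_out = 5.649 kJ/mol
  T = 383.1 K: K = (6.117, 0.451), RR gives ψ = 0.517, H_out = 20.474 kJ/mol
  T = 361.1 K: K = (4.648, 0.345), RR gives ψ = 0.361, H_out = 13.139 kJ/mol
  T = 350.1 K: K = (4.000, 0.298), RR gives ψ = 0.287, H_out = 9.527 kJ/mol
  T = 344.6 K: K = (3.697, 0.275), RR gives ψ = 0.247, H_out = 7.650 kJ/mol
  T = 341.8 K: K = (3.548, 0.265), RR gives ψ = 0.226, H_out = 6.664 kJ/mol
  T = 340.4 K: K = (3.475, 0.259), RR gives ψ = 0.215, H_out = 6.160 kJ/mol
Linear interpolation between T = 340.4 (H_out = 6.160) and T = 341.8 (H_out = 6.664) on hF = 6.439 gives T ≈ 341.2 K, at which ψ = 0.22.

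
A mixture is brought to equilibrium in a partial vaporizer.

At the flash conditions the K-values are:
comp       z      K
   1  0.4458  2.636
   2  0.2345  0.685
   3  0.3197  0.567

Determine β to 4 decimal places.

β = 0.8132

Iterate (Newton) starting at β = 0.31:
  β = 0.3100: g = 0.24216, g' = -0.6338 → β = 0.6921
  β = 0.6921: g = 0.04993, g' = -0.4227 → β = 0.8102
  β = 0.8102: g = 0.00121, g' = -0.4048 → β = 0.8132
Converged at β = 0.8132.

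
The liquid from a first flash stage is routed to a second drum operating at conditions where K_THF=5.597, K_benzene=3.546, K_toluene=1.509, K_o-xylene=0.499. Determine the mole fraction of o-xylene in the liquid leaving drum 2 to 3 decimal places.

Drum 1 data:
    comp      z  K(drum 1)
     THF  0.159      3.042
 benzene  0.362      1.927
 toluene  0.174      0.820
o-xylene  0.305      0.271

x_o-xylene (drum 2) = 0.754

Drum 1:
Let ψ₁ = V/F and solve Σ zᵢ(Kᵢ−1)/(1+ψ₁(Kᵢ−1)) = 0.
g(0) = ΣzᵢKᵢ − 1 = 0.407 and g(1) = 1 − Σzᵢ/Kᵢ = -0.578, so a root lies in (0, 1).
Iterate (Newton) starting at ψ₁ = 0.5:
  ψ₁ = 0.500: g = 0.0057, g' = -0.716 → ψ₁ = 0.508
Converged at ψ₁ = 0.508.
Drum-1 compositions:
  THF: x = 0.078, y = 0.237
  benzene: x = 0.246, y = 0.474
  toluene: x = 0.192, y = 0.157
  o-xylene: x = 0.484, y = 0.131
Drum-2 feed = drum-1 liquid: z₂ = (0.0781, 0.2461, 0.1915, 0.4843).
Drum 2:
Let ψ₂ = V/F and solve Σ zᵢ(Kᵢ−1)/(1+ψ₂(Kᵢ−1)) = 0.
Feasibility: ΣzᵢKᵢ = 1.840, Σzᵢ/Kᵢ = 1.181 — both > 1, two phases present.
Iterate (Newton) starting at ψ₂ = 0.5:
  ψ₂ = 0.500: g = 0.1384, g' = -0.708 → ψ₂ = 0.695
  ψ₂ = 0.695: g = 0.0113, g' = -0.615 → ψ₂ = 0.714
Converged at ψ₂ = 0.714.
  THF: x = 0.018, y = 0.102
  benzene: x = 0.087, y = 0.310
  toluene: x = 0.140, y = 0.212
  o-xylene: x = 0.754, y = 0.376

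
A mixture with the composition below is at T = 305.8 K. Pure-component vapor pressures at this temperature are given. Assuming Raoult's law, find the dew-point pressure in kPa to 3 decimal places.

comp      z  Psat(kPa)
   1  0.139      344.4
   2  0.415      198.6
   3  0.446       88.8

At the dew point ψ → 1, so Σzᵢ/Kᵢ = 1 with Kᵢ = Pᵢˢᵃᵗ/P ⇒ 1/P = Σzᵢ/Pᵢˢᵃᵗ.
1/P = 0.139/344.4 + 0.415/198.6 + 0.446/88.8 = 0.007516 ⇒ P = 133.054 kPa

Pdew = 133.054 kPa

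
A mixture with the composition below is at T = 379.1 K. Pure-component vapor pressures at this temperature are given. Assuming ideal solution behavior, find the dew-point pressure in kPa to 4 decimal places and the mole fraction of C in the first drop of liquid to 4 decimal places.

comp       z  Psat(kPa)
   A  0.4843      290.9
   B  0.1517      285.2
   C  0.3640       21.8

At the dew point ψ → 1, so Σzᵢ/Kᵢ = 1 with Kᵢ = Pᵢˢᵃᵗ/P ⇒ 1/P = Σzᵢ/Pᵢˢᵃᵗ.
1/P = 0.4843/290.9 + 0.1517/285.2 + 0.3640/21.8 = 0.0188940 ⇒ P = 52.9269 kPa
xᵢ = zᵢP/Pᵢˢᵃᵗ ⇒ x_C = 0.3640·52.9269/21.8 = 0.8837

Pdew = 52.9269 kPa, x_C = 0.8837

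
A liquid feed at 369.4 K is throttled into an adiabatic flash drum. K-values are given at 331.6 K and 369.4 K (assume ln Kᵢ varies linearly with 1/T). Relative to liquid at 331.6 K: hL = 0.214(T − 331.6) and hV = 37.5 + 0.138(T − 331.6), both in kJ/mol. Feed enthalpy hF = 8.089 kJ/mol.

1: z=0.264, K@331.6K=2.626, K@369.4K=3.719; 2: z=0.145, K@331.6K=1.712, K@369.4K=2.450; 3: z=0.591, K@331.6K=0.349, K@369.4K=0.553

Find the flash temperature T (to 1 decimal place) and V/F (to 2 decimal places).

T = 334.5 K, V/F = 0.20

Adiabatic flash: solve Rachford–Rice at each trial T, then check hF = ψ·hV(T) + (1−ψ)·hL(T).
  T = 331.6 K: K = (2.626, 1.712, 0.349), RR gives ψ = 0.165, H_out = 6.178 kJ/mol
  T = 369.4 K: K = (3.719, 2.450, 0.553), RR gives ψ = 0.642, H_out = 30.309 kJ/mol
  T = 350.5 K: K = (3.155, 2.068, 0.445), RR gives ψ = 0.389, H_out = 18.090 kJ/mol
  T = 341.1 K: K = (2.887, 1.887, 0.396), RR gives ψ = 0.279, H_out = 12.285 kJ/mol
  T = 336.4 K: K = (2.757, 1.800, 0.372), RR gives ψ = 0.223, H_out = 9.315 kJ/mol
  T = 334.0 K: K = (2.691, 1.756, 0.360), RR gives ψ = 0.194, H_out = 7.762 kJ/mol
Linear interpolation between T = 334.0 (H_out = 7.762) and T = 336.4 (H_out = 9.315) on hF = 8.089 gives T ≈ 334.5 K, at which ψ = 0.20.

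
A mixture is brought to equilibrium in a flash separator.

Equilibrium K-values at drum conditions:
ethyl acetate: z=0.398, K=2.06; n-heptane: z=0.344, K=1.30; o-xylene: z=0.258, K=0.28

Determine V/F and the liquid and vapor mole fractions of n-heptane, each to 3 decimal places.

Material balance + equilibrium reduce to Σ zᵢ(Kᵢ−1)/(1+V/F(Kᵢ−1)) = 0.
Check two-phase: ΣzᵢKᵢ = 1.339 > 1 and Σzᵢ/Kᵢ = 1.379 > 1, so g(0) = 0.339 > 0 and g(1) = -0.379 < 0.
Iterate (Newton) starting at V/F = 0.57:
  V/F = 0.570: g = 0.0361, g' = -0.581 → V/F = 0.632
  V/F = 0.632: g = -0.0015, g' = -0.633 → V/F = 0.630
Converged at V/F = 0.630.
Compositions from xᵢ = zᵢ/(1+V/F(Kᵢ−1)), yᵢ = Kᵢxᵢ:
  ethyl acetate: x = 0.239, y = 0.492
  n-heptane: x = 0.289, y = 0.376
  o-xylene: x = 0.472, y = 0.132

V/F = 0.630, x_n-heptane = 0.289, y_n-heptane = 0.376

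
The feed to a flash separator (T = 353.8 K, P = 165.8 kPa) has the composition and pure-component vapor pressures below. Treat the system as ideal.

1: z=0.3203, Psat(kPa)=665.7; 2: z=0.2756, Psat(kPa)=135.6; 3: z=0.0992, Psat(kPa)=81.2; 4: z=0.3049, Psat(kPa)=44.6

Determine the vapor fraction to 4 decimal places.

ψ = 0.4052

Raoult's law: Kᵢ = Pᵢˢᵃᵗ/P = Pᵢˢᵃᵗ/165.8.
  K_1 = 665.7/165.8 = 4.015078, K_2 = 135.6/165.8 = 0.817853, K_3 = 81.2/165.8 = 0.489747, K_4 = 44.6/165.8 = 0.268999
Material balance + equilibrium reduce to Σ zᵢ(Kᵢ−1)/(1+ψ(Kᵢ−1)) = 0.
Feasibility: ΣzᵢKᵢ = 1.6420, Σzᵢ/Kᵢ = 1.7528 — both > 1, two phases present.
Iterate (Newton) starting at ψ = 0.5:
  ψ = 0.5000: g = -0.08933, g' = -0.9254 → ψ = 0.4035
  ψ = 0.4035: g = 0.00166, g' = -0.9720 → ψ = 0.4052
Converged at ψ = 0.4052.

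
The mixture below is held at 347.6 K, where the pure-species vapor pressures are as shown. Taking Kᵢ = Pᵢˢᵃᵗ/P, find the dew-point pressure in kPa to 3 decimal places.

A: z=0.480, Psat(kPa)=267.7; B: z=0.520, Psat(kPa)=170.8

At the dew point ψ → 1, so Σzᵢ/Kᵢ = 1 with Kᵢ = Pᵢˢᵃᵗ/P ⇒ 1/P = Σzᵢ/Pᵢˢᵃᵗ.
1/P = 0.480/267.7 + 0.520/170.8 = 0.004838 ⇒ P = 206.716 kPa

Pdew = 206.716 kPa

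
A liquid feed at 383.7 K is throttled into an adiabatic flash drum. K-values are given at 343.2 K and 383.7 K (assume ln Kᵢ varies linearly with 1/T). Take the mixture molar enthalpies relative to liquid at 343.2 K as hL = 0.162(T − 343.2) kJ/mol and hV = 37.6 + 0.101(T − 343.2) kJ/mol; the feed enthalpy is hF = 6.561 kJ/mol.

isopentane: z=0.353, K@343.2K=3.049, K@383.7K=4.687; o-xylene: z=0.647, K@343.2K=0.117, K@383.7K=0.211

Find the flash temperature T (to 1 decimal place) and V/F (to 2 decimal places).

T = 352.3 K, V/F = 0.14

Adiabatic flash: solve Rachford–Rice at each trial T, then check hF = ψ·hV(T) + (1−ψ)·hL(T).
  T = 343.2 K: K = (3.049, 0.117), RR gives ψ = 0.084, H_out = 3.159 kJ/mol
  T = 383.7 K: K = (4.687, 0.211), RR gives ψ = 0.272, H_out = 16.113 kJ/mol
  T = 363.4 K: K = (3.824, 0.160), RR gives ψ = 0.191, H_out = 10.216 kJ/mol
  T = 353.3 K: K = (3.426, 0.137), RR gives ψ = 0.142, H_out = 6.903 kJ/mol
  T = 348.2 K: K = (3.233, 0.127), RR gives ψ = 0.114, H_out = 5.079 kJ/mol
  T = 350.8 K: K = (3.330, 0.132), RR gives ψ = 0.129, H_out = 6.024 kJ/mol
  T = 352.1 K: K = (3.380, 0.135), RR gives ψ = 0.136, H_out = 6.485 kJ/mol
Linear interpolation between T = 352.1 (H_out = 6.485) and T = 353.3 (H_out = 6.903) on hF = 6.561 gives T ≈ 352.3 K, at which ψ = 0.14.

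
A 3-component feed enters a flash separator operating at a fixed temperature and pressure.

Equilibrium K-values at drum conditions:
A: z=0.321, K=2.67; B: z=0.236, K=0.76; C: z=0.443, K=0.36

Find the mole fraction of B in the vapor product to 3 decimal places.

y_B = 0.190

Material balance + equilibrium reduce to Σ zᵢ(Kᵢ−1)/(1+β(Kᵢ−1)) = 0.
g(0) = ΣzᵢKᵢ − 1 = 0.196 and g(1) = 1 − Σzᵢ/Kᵢ = -0.661, so a root lies in (0, 1).
Newton iteration, β⁰ = 0.35:
  β = 0.350: g = -0.0889, g' = -0.674 → β = 0.218
  β = 0.218: g = 0.0036, g' = -0.741 → β = 0.223
Converged at β = 0.223.
Compositions from xᵢ = zᵢ/(1+β(Kᵢ−1)), yᵢ = Kᵢxᵢ:
  A: x = 0.234, y = 0.624
  B: x = 0.249, y = 0.190
  C: x = 0.517, y = 0.186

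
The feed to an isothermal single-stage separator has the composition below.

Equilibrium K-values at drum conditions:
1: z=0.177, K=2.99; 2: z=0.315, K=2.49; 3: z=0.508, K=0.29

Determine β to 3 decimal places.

Material balance + equilibrium reduce to Σ zᵢ(Kᵢ−1)/(1+β(Kᵢ−1)) = 0.
Check two-phase: ΣzᵢKᵢ = 1.461 > 1 and Σzᵢ/Kᵢ = 1.937 > 1, so g(0) = 0.461 > 0 and g(1) = -0.937 < 0.
Newton–Raphson from β = 0.5:
  β = 0.500: g = -0.1137, g' = -1.021 → β = 0.389
  β = 0.389: g = -0.0023, g' = -0.992 → β = 0.386
Converged at β = 0.386.

β = 0.386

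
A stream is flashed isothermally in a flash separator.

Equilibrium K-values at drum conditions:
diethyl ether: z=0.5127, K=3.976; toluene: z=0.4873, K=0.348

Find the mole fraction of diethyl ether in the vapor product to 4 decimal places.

y_diethyl ether = 0.7145

Rachford–Rice: g(ψ) = Σ zᵢ(Kᵢ−1)/(1+ψ(Kᵢ−1)) = 0.
Check two-phase: ΣzᵢKᵢ = 2.2081 > 1 and Σzᵢ/Kᵢ = 1.5292 > 1, so g(0) = 1.2081 > 0 and g(1) = -0.5292 < 0.
Binary case is linear: z₁(K₁−1)(1+ψ(K₂−1)) + z₂(K₂−1)(1+ψ(K₁−1)) = 0
⇒ ψ = [z₁(K₁−1)+z₂(K₂−1)] / [−(K₁−1)(K₂−1)] = 1.20808/1.94035 = 0.6226
Compositions from xᵢ = zᵢ/(1+ψ(Kᵢ−1)), yᵢ = Kᵢxᵢ:
  diethyl ether: x = 0.1797, y = 0.7145
  toluene: x = 0.8203, y = 0.2855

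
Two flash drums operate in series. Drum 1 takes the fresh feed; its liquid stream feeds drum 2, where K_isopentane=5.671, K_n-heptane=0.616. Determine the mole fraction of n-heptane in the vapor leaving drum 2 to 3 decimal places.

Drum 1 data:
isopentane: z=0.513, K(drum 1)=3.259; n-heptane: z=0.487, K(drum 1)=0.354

y_n-heptane (drum 2) = 0.569

Drum 1:
Material balance + equilibrium reduce to Σ zᵢ(Kᵢ−1)/(1+ψ₁(Kᵢ−1)) = 0.
Check two-phase: ΣzᵢKᵢ = 1.844 > 1 and Σzᵢ/Kᵢ = 1.533 > 1, so g(0) = 0.844 > 0 and g(1) = -0.533 < 0.
Binary case is linear: z₁(K₁−1)(1+ψ₁(K₂−1)) + z₂(K₂−1)(1+ψ₁(K₁−1)) = 0
⇒ ψ₁ = [z₁(K₁−1)+z₂(K₂−1)] / [−(K₁−1)(K₂−1)] = 0.8443/1.4593 = 0.579
Drum-1 compositions:
  isopentane: x = 0.222, y = 0.725
  n-heptane: x = 0.778, y = 0.275
Drum-2 feed = drum-1 liquid: z₂ = (0.2224, 0.7776).
Drum 2:
Material balance + equilibrium reduce to Σ zᵢ(Kᵢ−1)/(1+ψ₂(Kᵢ−1)) = 0.
Feasibility: ΣzᵢKᵢ = 1.740, Σzᵢ/Kᵢ = 1.302 — both > 1, two phases present.
Binary case is linear: z₁(K₁−1)(1+ψ₂(K₂−1)) + z₂(K₂−1)(1+ψ₂(K₁−1)) = 0
⇒ ψ₂ = [z₁(K₁−1)+z₂(K₂−1)] / [−(K₁−1)(K₂−1)] = 0.7401/1.7937 = 0.413
  isopentane: x = 0.076, y = 0.431
  n-heptane: x = 0.924, y = 0.569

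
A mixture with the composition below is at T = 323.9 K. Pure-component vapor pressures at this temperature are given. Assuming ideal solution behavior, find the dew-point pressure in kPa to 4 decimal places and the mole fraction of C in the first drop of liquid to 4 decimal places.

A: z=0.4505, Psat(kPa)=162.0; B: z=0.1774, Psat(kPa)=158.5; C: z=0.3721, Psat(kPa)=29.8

Pdew = 61.0252 kPa, x_C = 0.7620

At the dew point ψ → 1, so Σzᵢ/Kᵢ = 1 with Kᵢ = Pᵢˢᵃᵗ/P ⇒ 1/P = Σzᵢ/Pᵢˢᵃᵗ.
1/P = 0.4505/162.0 + 0.1774/158.5 + 0.3721/29.8 = 0.0163867 ⇒ P = 61.0252 kPa
xᵢ = zᵢP/Pᵢˢᵃᵗ ⇒ x_C = 0.3721·61.0252/29.8 = 0.7620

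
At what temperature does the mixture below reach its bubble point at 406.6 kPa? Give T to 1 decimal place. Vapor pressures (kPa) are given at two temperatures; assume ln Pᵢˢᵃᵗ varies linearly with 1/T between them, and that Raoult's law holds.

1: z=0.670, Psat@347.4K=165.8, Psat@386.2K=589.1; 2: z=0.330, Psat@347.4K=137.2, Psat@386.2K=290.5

Bubble-point temperature: ΣzᵢPᵢˢᵃᵗ(T) = P. Interpolate ln Pᵢˢᵃᵗ = aᵢ + bᵢ/T.
  T = 347.4 K: ΣzᵢPᵢˢᵃᵗ = 156.36 kPa
  T = 386.2 K: ΣzᵢPᵢˢᵃᵗ = 490.56 kPa
  T = 366.8 K: ΣzᵢPᵢˢᵃᵗ = 283.73 kPa
  T = 376.5 K: ΣzᵢPᵢˢᵃᵗ = 375.24 kPa
  T = 381.4 K: ΣzᵢPᵢˢᵃᵗ = 430.25 kPa
  T = 378.9 K: ΣzᵢPᵢˢᵃᵗ = 401.39 kPa
Interpolating between 378.9 K and 381.4 K gives T ≈ 379.4 K.

T = 379.4 K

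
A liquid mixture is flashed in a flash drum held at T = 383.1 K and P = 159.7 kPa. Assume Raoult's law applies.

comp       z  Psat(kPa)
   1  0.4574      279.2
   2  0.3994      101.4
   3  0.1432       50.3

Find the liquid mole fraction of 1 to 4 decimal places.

Raoult's law: Kᵢ = Pᵢˢᵃᵗ/P = Pᵢˢᵃᵗ/159.7.
  K_1 = 279.2/159.7 = 1.748278, K_2 = 101.4/159.7 = 0.634941, K_3 = 50.3/159.7 = 0.314966
Rachford–Rice: g(V/F) = Σ zᵢ(Kᵢ−1)/(1+V/F(Kᵢ−1)) = 0.
Feasibility: ΣzᵢKᵢ = 1.0984, Σzᵢ/Kᵢ = 1.3453 — both > 1, two phases present.
Iterate (Newton) starting at V/F = 0.5:
  V/F = 0.5000: g = -0.07849, g' = -0.3707 → V/F = 0.2883
  V/F = 0.2883: g = -0.00366, g' = -0.3441 → V/F = 0.2776
Converged at V/F = 0.2776.
Compositions from xᵢ = zᵢ/(1+V/F(Kᵢ−1)), yᵢ = Kᵢxᵢ:
  1: x = 0.3787, y = 0.6621
  2: x = 0.4444, y = 0.2822
  3: x = 0.1768, y = 0.0557

x_1 = 0.3787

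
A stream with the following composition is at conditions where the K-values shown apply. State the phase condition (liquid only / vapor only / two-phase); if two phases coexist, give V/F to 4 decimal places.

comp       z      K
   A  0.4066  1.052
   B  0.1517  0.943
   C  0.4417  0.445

liquid only

ΣzᵢKᵢ = 0.7674; Σzᵢ/Kᵢ = 1.5400.
Since ΣzᵢKᵢ < 1 the mixture is below its bubble point — single liquid phase.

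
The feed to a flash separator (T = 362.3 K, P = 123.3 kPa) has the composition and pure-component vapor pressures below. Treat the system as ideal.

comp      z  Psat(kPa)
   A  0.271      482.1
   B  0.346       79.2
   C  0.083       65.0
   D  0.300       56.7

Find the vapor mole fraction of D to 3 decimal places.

y_D = 0.170

Raoult's law: Kᵢ = Pᵢˢᵃᵗ/P = Pᵢˢᵃᵗ/123.3.
  K_A = 482.1/123.3 = 3.90998, K_B = 79.2/123.3 = 0.64234, K_C = 65.0/123.3 = 0.52717, K_D = 56.7/123.3 = 0.45985
Material balance + equilibrium reduce to Σ zᵢ(Kᵢ−1)/(1+ψ(Kᵢ−1)) = 0.
Feasibility: ΣzᵢKᵢ = 1.464, Σzᵢ/Kᵢ = 1.418 — both > 1, two phases present.
Newton iteration, ψ⁰ = 0.5:
  ψ = 0.500: g = -0.1029, g' = -0.643 → ψ = 0.340
  ψ = 0.340: g = 0.0103, g' = -0.795 → ψ = 0.353
Converged at ψ = 0.353.
Compositions from xᵢ = zᵢ/(1+ψ(Kᵢ−1)), yᵢ = Kᵢxᵢ:
  A: x = 0.134, y = 0.523
  B: x = 0.396, y = 0.254
  C: x = 0.100, y = 0.053
  D: x = 0.371, y = 0.170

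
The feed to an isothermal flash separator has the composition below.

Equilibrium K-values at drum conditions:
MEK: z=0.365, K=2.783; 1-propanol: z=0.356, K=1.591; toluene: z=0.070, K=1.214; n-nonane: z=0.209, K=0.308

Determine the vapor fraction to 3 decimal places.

ψ = 0.917

Let ψ = V/F and solve Σ zᵢ(Kᵢ−1)/(1+ψ(Kᵢ−1)) = 0.
Check two-phase: ΣzᵢKᵢ = 1.732 > 1 and Σzᵢ/Kᵢ = 1.091 > 1, so g(0) = 0.732 > 0 and g(1) = -0.091 < 0.
Newton iteration, ψ⁰ = 0.5:
  ψ = 0.500: g = 0.2989, g' = -0.635 → ψ = 0.971
  ψ = 0.971: g = -0.0561, g' = -1.136 → ψ = 0.921
  ψ = 0.921: g = -0.0040, g' = -0.982 → ψ = 0.917
Converged at ψ = 0.917.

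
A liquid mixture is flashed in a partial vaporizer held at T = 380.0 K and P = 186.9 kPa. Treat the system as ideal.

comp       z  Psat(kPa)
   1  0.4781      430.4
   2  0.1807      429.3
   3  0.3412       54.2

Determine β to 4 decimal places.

Raoult's law: Kᵢ = Pᵢˢᵃᵗ/P = Pᵢˢᵃᵗ/186.9.
  K_1 = 430.4/186.9 = 2.302836, K_2 = 429.3/186.9 = 2.296950, K_3 = 54.2/186.9 = 0.289995
Let β = V/F and solve Σ zᵢ(Kᵢ−1)/(1+β(Kᵢ−1)) = 0.
Feasibility: ΣzᵢKᵢ = 1.6150, Σzᵢ/Kᵢ = 1.4629 — both > 1, two phases present.
Iterate (Newton) starting at β = 0.32:
  β = 0.3200: g = 0.29176, g' = -0.8440 → β = 0.6657
Converged at β = 0.6657.

β = 0.6657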